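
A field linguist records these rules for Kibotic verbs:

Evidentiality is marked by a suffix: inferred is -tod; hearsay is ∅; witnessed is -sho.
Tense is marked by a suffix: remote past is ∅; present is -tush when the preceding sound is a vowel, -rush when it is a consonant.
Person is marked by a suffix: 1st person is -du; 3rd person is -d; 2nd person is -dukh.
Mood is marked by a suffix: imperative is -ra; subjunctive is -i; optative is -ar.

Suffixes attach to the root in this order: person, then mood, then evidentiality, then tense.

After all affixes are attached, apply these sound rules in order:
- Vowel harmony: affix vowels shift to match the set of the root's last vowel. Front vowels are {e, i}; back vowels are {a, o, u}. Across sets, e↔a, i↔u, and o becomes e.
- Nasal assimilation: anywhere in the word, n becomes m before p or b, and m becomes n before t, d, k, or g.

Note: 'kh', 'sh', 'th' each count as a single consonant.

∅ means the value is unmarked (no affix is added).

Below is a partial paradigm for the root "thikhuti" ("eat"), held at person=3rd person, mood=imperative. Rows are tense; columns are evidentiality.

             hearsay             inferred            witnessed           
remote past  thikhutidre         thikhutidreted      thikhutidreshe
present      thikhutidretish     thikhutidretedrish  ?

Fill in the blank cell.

Attach person 3rd person -d → thikhutid.
Attach mood imperative -ra → thikhutidra.
Attach evidentiality witnessed -sho → thikhutidrasho.
Attach tense present -tush (after vowel 'o') → thikhutidrashotush.
Apply vowel harmony: thikhutidrashotush → thikhutidreshetish.
Nasal assimilation: no change.

thikhutidreshetish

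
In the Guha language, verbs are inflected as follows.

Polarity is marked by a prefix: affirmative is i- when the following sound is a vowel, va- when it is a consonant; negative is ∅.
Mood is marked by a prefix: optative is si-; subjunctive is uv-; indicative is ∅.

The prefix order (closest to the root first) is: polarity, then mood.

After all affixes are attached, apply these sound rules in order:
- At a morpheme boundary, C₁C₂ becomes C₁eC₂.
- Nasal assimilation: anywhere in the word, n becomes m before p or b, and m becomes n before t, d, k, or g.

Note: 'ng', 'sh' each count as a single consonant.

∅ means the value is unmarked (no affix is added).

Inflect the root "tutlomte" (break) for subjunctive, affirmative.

Attach polarity affirmative va- (before consonant 't') → vatutlomte.
Attach mood subjunctive uv- → uvvatutlomte.
Apply epenthesis: uvvatutlomte → uvevatutlomte.
Apply nasal assimilation: uvevatutlomte → uvevatutlonte.

uvevatutlonte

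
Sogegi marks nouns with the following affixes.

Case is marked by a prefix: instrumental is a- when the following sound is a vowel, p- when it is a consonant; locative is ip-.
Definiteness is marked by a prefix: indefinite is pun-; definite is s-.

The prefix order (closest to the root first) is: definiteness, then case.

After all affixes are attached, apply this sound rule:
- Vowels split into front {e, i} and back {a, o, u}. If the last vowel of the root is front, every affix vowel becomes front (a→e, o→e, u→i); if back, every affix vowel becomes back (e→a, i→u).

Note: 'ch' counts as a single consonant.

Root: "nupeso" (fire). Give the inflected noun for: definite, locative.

upsnupeso

Attach definiteness definite s- → snupeso.
Attach case locative ip- → ipsnupeso.
Apply vowel harmony: ipsnupeso → upsnupeso.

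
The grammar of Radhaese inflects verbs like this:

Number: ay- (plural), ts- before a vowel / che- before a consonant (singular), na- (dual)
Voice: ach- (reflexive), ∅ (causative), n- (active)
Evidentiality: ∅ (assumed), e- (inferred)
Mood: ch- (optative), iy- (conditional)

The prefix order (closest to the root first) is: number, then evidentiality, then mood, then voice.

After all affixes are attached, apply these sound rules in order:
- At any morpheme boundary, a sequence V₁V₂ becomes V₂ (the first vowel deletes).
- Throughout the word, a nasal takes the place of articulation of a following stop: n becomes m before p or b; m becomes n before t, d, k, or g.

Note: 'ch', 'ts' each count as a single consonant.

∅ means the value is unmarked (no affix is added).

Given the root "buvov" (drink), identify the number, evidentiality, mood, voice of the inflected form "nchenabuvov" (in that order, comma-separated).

dual, inferred, optative, active

Segment: n-ch-e-na-buvov.
number: na- → dual.
evidentiality: e- → inferred.
mood: ch- → optative.
voice: n- → active.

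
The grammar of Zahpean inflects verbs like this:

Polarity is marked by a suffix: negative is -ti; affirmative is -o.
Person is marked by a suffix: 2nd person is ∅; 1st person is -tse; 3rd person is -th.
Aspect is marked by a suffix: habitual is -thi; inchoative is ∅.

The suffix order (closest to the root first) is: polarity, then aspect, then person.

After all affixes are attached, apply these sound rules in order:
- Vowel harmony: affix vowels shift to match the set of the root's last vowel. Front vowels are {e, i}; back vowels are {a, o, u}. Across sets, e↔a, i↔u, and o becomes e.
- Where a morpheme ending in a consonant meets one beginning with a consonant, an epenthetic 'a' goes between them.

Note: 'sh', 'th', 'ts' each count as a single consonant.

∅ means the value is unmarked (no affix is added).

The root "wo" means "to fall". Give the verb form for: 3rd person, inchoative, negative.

wotuth

Attach polarity negative -ti → woti.
aspect = inchoative: zero marking, form stays woti.
Attach person 3rd person -th → wotith.
Apply vowel harmony: wotith → wotuth.
Epenthesis: no change.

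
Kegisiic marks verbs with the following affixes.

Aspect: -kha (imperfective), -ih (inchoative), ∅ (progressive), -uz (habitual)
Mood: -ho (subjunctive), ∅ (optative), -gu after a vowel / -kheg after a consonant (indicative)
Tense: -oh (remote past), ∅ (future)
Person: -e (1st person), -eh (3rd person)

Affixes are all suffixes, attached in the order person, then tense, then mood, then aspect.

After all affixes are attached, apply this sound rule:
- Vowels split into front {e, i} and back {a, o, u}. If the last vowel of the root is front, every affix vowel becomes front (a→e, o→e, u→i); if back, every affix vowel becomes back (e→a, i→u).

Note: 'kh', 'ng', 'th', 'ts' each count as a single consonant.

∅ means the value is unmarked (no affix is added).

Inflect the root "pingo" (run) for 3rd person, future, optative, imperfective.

pingoahkha

Attach person 3rd person -eh → pingoeh.
tense = future: zero marking, form stays pingoeh.
mood = optative: zero marking, form stays pingoeh.
Attach aspect imperfective -kha → pingoehkha.
Apply vowel harmony: pingoehkha → pingoahkha.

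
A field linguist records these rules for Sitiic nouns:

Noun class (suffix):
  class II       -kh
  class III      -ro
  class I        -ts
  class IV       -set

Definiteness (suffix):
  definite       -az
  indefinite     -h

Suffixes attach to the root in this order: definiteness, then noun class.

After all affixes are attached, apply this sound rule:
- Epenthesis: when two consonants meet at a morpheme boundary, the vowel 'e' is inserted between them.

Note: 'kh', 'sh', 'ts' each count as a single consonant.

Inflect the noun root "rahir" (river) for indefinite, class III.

Attach definiteness indefinite -h → rahirh.
Attach noun class class III -ro → rahirhro.
Apply epenthesis: rahirhro → rahirehero.

rahirehero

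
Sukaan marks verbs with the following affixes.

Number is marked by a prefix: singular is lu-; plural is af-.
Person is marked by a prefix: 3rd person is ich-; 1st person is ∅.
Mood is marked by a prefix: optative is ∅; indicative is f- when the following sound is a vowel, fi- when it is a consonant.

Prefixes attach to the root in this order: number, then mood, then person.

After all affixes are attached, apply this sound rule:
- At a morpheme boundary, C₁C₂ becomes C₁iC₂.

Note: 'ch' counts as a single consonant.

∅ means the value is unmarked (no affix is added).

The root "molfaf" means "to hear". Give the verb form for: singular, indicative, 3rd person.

ichifilumolfaf

Attach number singular lu- → lumolfaf.
Attach mood indicative fi- (before consonant 'l') → filumolfaf.
Attach person 3rd person ich- → ichfilumolfaf.
Apply epenthesis: ichfilumolfaf → ichifilumolfaf.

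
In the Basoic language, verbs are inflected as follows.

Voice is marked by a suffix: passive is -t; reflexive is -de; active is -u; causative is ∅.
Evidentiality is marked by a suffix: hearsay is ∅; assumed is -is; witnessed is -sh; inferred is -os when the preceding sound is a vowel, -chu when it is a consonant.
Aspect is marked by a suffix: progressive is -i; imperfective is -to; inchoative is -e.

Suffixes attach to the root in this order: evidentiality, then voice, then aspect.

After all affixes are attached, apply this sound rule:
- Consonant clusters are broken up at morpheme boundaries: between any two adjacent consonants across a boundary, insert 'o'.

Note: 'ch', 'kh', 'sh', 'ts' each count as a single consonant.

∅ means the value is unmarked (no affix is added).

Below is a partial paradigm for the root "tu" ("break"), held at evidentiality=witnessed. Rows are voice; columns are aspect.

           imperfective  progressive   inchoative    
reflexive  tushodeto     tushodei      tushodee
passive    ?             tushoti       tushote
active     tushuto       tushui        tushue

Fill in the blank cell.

Attach evidentiality witnessed -sh → tush.
Attach voice passive -t → tusht.
Attach aspect imperfective -to → tushtto.
Apply epenthesis: tushtto → tushototo.

tushototo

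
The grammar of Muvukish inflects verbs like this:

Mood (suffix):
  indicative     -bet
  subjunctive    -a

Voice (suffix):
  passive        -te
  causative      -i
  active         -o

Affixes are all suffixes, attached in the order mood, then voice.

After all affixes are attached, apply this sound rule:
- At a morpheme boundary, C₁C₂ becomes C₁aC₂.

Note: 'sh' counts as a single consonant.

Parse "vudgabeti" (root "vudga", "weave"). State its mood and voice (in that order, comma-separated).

Segment: vudga-bet-i.
mood: -bet → indicative.
voice: -i → causative.

indicative, causative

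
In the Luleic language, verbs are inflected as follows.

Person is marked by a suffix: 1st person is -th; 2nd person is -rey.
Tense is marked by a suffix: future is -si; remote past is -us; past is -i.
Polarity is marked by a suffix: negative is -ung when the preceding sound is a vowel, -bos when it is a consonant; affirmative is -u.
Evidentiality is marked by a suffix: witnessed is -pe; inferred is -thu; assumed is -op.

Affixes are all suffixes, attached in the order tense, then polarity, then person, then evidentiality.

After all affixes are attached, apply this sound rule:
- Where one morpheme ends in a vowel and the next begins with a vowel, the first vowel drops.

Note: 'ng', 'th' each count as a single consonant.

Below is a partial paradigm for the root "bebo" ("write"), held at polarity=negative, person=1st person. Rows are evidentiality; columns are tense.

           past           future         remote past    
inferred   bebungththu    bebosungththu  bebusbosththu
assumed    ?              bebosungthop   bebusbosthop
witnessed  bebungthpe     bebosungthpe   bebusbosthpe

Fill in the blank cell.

bebungthop

Attach tense past -i → beboi.
Attach polarity negative -ung (after vowel 'i') → beboiung.
Attach person 1st person -th → beboiungth.
Attach evidentiality assumed -op → beboiungthop.
Apply vowel deletion: beboiungthop → bebungthop.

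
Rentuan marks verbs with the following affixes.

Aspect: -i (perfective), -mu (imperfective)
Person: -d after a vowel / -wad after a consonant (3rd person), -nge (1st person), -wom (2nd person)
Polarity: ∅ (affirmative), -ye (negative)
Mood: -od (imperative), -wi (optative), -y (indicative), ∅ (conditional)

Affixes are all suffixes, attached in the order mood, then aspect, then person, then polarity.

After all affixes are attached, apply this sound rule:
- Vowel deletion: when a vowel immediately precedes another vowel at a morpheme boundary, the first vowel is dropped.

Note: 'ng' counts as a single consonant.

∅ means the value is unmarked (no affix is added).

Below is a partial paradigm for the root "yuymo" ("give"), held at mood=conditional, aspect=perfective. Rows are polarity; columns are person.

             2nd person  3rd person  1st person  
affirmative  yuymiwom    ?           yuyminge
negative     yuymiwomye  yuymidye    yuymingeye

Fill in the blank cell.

yuymid

mood = conditional: zero marking, form stays yuymo.
Attach aspect perfective -i → yuymoi.
Attach person 3rd person -d (after vowel 'i') → yuymoid.
polarity = affirmative: zero marking, form stays yuymoid.
Apply vowel deletion: yuymoid → yuymid.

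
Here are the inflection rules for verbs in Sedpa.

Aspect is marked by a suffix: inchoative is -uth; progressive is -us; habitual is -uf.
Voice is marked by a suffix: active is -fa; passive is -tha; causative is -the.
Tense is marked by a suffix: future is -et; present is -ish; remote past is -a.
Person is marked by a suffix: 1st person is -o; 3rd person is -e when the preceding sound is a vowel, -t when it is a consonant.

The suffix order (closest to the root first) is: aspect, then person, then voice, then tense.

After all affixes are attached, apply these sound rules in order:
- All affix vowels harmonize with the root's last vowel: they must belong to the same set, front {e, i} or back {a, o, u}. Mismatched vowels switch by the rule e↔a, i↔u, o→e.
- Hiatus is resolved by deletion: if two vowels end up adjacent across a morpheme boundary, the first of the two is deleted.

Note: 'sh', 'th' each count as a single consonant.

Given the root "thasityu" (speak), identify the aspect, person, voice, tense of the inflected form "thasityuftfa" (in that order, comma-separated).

habitual, 3rd person, active, remote past

Segment: thasityu-uf-t-fa-a.
aspect: -uf → habitual.
person: -e/t → 3rd person.
voice: -fa → active.
tense: -a → remote past.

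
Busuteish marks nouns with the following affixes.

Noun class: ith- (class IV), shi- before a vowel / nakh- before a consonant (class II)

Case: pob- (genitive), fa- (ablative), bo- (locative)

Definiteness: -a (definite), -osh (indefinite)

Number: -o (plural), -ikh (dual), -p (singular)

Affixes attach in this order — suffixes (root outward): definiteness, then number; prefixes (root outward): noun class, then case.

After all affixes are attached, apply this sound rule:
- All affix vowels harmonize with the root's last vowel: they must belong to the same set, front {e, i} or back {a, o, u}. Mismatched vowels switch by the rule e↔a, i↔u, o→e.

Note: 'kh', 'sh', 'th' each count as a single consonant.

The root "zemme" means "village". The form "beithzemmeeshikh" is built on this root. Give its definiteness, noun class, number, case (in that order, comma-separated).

indefinite, class IV, dual, locative

Segment: bo-ith-zemme-osh-ikh.
definiteness: -osh → indefinite.
noun class: ith- → class IV.
number: -ikh → dual.
case: bo- → locative.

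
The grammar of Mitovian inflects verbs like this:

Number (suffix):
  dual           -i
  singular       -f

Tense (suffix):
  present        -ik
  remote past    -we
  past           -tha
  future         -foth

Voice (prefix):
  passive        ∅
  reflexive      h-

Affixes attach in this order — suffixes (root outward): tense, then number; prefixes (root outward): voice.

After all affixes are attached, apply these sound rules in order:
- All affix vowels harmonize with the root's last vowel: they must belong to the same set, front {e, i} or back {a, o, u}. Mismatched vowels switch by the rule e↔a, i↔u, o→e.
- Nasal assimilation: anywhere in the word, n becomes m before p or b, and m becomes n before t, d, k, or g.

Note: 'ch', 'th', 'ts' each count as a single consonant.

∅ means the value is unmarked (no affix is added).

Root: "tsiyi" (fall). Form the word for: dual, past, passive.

Attach tense past -tha → tsiyitha.
voice = passive: zero marking, form stays tsiyitha.
Attach number dual -i → tsiyithai.
Apply vowel harmony: tsiyithai → tsiyithei.
Nasal assimilation: no change.

tsiyithei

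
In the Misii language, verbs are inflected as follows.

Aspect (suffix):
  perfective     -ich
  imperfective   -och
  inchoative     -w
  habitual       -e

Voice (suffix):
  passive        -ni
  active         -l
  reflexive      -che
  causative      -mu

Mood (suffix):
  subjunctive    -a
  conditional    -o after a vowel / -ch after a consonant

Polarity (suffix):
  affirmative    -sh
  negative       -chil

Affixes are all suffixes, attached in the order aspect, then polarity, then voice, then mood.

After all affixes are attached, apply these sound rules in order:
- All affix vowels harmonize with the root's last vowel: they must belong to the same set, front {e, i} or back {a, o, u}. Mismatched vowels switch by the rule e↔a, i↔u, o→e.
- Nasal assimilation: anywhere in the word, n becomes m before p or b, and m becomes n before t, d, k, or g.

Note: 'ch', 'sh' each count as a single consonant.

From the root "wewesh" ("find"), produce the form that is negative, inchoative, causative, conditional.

weweshwchilmie

Attach aspect inchoative -w → weweshw.
Attach polarity negative -chil → weweshwchil.
Attach voice causative -mu → weweshwchilmu.
Attach mood conditional -o (after vowel 'u') → weweshwchilmuo.
Apply vowel harmony: weweshwchilmuo → weweshwchilmie.
Nasal assimilation: no change.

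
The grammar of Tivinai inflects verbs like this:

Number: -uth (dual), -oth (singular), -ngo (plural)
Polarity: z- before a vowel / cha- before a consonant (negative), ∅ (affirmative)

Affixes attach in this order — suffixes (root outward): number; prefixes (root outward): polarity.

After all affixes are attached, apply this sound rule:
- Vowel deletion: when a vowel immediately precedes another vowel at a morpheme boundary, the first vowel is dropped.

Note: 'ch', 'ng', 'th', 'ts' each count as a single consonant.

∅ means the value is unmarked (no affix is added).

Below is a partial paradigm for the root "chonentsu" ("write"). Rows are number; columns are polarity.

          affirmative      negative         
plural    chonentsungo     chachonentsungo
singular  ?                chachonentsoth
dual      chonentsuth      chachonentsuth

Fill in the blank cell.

polarity = affirmative: zero marking, form stays chonentsu.
Attach number singular -oth → chonentsuoth.
Apply vowel deletion: chonentsuoth → chonentsoth.

chonentsoth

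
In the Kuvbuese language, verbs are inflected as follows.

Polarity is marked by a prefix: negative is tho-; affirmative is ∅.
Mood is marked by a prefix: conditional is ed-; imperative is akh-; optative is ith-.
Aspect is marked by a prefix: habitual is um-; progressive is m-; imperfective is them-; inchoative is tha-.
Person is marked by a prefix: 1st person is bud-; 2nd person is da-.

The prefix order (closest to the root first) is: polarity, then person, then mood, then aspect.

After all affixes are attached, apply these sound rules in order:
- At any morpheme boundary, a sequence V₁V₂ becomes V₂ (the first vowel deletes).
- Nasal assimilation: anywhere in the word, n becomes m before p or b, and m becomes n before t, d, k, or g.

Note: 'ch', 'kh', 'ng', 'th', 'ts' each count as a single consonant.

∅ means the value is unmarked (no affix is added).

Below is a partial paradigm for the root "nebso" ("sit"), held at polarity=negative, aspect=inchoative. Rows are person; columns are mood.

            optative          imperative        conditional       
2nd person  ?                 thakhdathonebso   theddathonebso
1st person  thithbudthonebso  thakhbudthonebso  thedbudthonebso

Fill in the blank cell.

Attach polarity negative tho- → thonebso.
Attach person 2nd person da- → dathonebso.
Attach mood optative ith- → ithdathonebso.
Attach aspect inchoative tha- → thaithdathonebso.
Apply vowel deletion: thaithdathonebso → thithdathonebso.
Nasal assimilation: no change.

thithdathonebso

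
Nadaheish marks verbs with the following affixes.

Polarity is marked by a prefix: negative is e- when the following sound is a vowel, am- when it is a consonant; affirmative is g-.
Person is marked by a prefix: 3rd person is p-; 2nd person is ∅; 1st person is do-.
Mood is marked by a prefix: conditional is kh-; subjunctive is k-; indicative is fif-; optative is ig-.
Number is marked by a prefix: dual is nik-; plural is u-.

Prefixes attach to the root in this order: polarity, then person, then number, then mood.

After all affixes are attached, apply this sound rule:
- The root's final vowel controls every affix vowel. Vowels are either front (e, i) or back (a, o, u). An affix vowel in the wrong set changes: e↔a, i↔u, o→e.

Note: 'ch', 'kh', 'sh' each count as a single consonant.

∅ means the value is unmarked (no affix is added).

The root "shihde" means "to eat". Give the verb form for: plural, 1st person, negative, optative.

igideemshihde

Attach polarity negative am- (before consonant 'sh') → amshihde.
Attach person 1st person do- → doamshihde.
Attach number plural u- → udoamshihde.
Attach mood optative ig- → igudoamshihde.
Apply vowel harmony: igudoamshihde → igideemshihde.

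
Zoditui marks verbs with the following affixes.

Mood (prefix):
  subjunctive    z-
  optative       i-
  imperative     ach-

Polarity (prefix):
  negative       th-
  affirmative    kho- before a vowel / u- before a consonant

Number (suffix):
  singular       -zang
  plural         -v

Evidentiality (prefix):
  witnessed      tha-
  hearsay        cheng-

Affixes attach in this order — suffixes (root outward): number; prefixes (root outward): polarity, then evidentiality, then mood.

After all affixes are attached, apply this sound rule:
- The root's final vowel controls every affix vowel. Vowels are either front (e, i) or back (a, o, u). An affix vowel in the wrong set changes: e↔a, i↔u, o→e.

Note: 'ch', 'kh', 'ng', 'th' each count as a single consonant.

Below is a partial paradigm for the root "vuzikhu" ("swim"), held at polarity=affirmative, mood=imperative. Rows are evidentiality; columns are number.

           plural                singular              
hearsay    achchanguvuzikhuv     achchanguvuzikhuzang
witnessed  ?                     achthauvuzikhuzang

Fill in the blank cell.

achthauvuzikhuv

Attach polarity affirmative u- (before consonant 'v') → uvuzikhu.
Attach evidentiality witnessed tha- → thauvuzikhu.
Attach mood imperative ach- → achthauvuzikhu.
Attach number plural -v → achthauvuzikhuv.
Vowel harmony: no change.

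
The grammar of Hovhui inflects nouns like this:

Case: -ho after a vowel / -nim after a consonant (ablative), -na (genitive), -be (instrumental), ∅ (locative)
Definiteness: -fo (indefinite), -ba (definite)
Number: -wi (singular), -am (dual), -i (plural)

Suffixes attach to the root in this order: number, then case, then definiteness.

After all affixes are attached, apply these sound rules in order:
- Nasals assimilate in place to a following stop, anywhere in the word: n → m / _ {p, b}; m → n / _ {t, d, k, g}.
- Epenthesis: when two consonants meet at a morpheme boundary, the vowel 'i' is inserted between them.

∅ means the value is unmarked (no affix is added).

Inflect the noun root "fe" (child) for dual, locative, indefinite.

Attach number dual -am → feam.
case = locative: zero marking, form stays feam.
Attach definiteness indefinite -fo → feamfo.
Nasal assimilation: no change.
Apply epenthesis: feamfo → feamifo.

feamifo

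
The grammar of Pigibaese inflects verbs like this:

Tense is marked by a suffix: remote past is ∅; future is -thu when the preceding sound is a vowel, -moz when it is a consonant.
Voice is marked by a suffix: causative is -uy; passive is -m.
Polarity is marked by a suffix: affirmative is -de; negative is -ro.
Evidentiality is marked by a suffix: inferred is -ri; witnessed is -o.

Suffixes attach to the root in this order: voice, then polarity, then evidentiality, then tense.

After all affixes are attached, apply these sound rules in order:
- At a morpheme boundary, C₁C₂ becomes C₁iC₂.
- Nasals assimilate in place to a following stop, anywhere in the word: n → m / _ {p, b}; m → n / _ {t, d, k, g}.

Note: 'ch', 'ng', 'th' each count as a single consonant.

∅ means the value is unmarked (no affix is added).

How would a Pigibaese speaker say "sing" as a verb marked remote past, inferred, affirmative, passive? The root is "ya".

Attach voice passive -m → yam.
Attach polarity affirmative -de → yamde.
Attach evidentiality inferred -ri → yamderi.
tense = remote past: zero marking, form stays yamderi.
Apply epenthesis: yamderi → yamideri.
Nasal assimilation: no change.

yamideri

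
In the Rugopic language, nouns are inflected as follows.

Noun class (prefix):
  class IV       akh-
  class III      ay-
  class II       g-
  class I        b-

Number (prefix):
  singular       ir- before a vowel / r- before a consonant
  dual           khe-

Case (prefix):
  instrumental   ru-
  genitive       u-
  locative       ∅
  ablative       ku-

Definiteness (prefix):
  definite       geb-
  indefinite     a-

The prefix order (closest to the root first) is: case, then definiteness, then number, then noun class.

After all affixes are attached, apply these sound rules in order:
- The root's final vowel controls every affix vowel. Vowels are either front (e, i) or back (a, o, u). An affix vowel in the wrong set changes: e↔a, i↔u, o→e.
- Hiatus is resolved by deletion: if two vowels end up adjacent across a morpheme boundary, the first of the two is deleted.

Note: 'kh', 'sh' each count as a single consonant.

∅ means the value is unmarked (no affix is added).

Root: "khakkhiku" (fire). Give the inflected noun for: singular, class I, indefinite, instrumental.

burarukhakkhiku

Attach case instrumental ru- → rukhakkhiku.
Attach definiteness indefinite a- → arukhakkhiku.
Attach number singular ir- (before vowel 'a') → irarukhakkhiku.
Attach noun class class I b- → birarukhakkhiku.
Apply vowel harmony: birarukhakkhiku → burarukhakkhiku.
Vowel deletion: no change.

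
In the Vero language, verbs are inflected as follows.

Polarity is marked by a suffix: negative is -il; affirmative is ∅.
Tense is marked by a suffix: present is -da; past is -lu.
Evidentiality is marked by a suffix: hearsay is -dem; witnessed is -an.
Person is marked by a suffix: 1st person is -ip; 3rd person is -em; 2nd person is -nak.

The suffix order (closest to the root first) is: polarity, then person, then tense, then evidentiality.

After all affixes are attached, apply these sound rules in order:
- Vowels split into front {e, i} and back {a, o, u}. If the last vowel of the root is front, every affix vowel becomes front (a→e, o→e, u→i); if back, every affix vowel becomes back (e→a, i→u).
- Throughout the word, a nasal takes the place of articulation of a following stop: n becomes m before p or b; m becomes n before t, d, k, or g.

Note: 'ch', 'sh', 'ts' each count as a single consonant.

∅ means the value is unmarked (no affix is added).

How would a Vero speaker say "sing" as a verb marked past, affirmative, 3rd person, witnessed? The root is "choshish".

polarity = affirmative: zero marking, form stays choshish.
Attach person 3rd person -em → choshishem.
Attach tense past -lu → choshishemlu.
Attach evidentiality witnessed -an → choshishemluan.
Apply vowel harmony: choshishemluan → choshishemlien.
Nasal assimilation: no change.

choshishemlien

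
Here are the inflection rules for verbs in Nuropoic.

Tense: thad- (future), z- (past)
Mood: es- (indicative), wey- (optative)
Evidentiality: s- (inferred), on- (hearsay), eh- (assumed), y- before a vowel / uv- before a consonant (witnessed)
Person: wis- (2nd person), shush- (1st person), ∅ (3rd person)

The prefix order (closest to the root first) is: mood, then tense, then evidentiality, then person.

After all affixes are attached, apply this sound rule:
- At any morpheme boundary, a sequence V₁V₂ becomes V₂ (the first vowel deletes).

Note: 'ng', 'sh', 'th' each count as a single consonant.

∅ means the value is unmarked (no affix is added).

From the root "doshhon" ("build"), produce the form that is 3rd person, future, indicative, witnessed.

uvthadesdoshhon

Attach mood indicative es- → esdoshhon.
Attach tense future thad- → thadesdoshhon.
Attach evidentiality witnessed uv- (before consonant 'th') → uvthadesdoshhon.
person = 3rd person: zero marking, form stays uvthadesdoshhon.
Vowel deletion: no change.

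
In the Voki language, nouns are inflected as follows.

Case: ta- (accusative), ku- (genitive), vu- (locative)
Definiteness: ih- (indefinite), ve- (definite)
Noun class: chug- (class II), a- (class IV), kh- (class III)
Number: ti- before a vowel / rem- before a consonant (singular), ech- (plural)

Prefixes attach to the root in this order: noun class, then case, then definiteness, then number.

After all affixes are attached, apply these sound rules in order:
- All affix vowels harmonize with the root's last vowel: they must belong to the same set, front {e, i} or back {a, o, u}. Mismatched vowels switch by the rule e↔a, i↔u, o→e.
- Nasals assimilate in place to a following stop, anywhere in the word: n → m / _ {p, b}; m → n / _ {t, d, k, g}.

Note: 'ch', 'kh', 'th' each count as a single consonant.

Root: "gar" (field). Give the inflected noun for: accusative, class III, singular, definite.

Attach noun class class III kh- → khgar.
Attach case accusative ta- → takhgar.
Attach definiteness definite ve- → vetakhgar.
Attach number singular rem- (before consonant 'v') → remvetakhgar.
Apply vowel harmony: remvetakhgar → ramvatakhgar.
Nasal assimilation: no change.

ramvatakhgar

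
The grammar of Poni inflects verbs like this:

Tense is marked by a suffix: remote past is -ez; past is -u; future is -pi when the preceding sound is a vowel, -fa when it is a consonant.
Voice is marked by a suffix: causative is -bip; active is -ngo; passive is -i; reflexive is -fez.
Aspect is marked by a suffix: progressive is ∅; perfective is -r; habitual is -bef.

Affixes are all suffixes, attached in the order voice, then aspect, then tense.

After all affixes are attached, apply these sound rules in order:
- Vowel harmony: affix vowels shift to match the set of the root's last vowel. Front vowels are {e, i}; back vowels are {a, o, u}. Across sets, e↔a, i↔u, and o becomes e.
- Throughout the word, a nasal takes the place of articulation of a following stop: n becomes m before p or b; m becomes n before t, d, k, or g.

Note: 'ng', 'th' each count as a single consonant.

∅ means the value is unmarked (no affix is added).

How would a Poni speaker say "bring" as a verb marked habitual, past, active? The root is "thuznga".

Attach voice active -ngo → thuzngango.
Attach aspect habitual -bef → thuzngangobef.
Attach tense past -u → thuzngangobefu.
Apply vowel harmony: thuzngangobefu → thuzngangobafu.
Nasal assimilation: no change.

thuzngangobafu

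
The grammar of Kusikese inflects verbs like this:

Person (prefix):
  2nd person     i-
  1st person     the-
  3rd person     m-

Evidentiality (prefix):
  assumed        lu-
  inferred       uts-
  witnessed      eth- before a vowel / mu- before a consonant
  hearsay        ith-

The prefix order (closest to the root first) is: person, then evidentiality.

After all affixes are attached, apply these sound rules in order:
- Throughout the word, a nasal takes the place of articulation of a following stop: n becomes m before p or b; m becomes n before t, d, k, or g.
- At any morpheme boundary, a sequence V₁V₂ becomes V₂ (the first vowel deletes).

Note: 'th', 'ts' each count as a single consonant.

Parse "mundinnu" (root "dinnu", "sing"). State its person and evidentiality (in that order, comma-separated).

Segment: mu-m-dinnu.
person: m- → 3rd person.
evidentiality: eth/mu- → witnessed.

3rd person, witnessed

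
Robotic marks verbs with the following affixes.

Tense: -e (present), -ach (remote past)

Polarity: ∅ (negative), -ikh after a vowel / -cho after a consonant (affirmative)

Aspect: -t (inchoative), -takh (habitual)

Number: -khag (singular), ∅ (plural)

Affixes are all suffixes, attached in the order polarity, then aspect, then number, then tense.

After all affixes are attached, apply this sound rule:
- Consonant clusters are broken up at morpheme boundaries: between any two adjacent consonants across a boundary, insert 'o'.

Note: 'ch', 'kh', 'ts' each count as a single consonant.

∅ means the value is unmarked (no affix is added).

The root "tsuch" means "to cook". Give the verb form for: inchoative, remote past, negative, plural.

tsuchotach

polarity = negative: zero marking, form stays tsuch.
Attach aspect inchoative -t → tsucht.
number = plural: zero marking, form stays tsucht.
Attach tense remote past -ach → tsuchtach.
Apply epenthesis: tsuchtach → tsuchotach.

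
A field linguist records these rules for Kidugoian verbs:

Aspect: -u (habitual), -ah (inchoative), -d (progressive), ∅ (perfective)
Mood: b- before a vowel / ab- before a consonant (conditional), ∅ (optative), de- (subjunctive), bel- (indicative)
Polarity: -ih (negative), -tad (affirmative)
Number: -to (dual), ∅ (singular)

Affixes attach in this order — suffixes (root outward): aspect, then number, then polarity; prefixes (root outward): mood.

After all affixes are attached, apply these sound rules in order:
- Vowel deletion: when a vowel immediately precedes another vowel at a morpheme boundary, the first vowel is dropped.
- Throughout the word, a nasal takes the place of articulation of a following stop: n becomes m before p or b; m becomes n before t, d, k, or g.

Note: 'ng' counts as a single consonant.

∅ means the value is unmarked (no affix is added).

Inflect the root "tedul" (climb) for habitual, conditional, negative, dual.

abtedulutih

Attach aspect habitual -u → tedulu.
Attach mood conditional ab- (before consonant 't') → abtedulu.
Attach number dual -to → abteduluto.
Attach polarity negative -ih → abtedulutoih.
Apply vowel deletion: abtedulutoih → abtedulutih.
Nasal assimilation: no change.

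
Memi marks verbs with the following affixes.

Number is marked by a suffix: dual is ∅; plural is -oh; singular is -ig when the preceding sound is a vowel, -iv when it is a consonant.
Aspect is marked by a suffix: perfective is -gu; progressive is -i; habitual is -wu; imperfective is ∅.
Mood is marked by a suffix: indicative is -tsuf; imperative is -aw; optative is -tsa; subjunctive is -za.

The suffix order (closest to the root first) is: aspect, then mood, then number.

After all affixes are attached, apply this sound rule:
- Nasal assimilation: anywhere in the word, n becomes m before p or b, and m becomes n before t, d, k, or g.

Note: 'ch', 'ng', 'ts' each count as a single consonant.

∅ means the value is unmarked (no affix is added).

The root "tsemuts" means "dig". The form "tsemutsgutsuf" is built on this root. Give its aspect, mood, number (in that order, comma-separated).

perfective, indicative, dual

Segment: tsemuts-gu-tsuf.
aspect: -gu → perfective.
mood: -tsuf → indicative.
number: ∅ → dual.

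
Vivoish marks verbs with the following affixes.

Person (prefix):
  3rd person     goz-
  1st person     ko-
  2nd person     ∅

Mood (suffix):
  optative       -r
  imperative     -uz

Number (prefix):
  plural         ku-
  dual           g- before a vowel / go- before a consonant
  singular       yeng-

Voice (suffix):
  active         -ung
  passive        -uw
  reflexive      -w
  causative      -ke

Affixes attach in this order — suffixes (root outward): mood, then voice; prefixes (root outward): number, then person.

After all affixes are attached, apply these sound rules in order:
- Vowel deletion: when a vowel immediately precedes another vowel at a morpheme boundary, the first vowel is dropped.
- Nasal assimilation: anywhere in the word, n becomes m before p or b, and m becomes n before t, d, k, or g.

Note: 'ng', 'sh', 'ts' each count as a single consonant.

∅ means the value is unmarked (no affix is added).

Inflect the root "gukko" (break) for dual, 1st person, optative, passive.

Attach number dual go- (before consonant 'g') → gogukko.
Attach mood optative -r → gogukkor.
Attach voice passive -uw → gogukkoruw.
Attach person 1st person ko- → kogogukkoruw.
Vowel deletion: no change.
Nasal assimilation: no change.

kogogukkoruw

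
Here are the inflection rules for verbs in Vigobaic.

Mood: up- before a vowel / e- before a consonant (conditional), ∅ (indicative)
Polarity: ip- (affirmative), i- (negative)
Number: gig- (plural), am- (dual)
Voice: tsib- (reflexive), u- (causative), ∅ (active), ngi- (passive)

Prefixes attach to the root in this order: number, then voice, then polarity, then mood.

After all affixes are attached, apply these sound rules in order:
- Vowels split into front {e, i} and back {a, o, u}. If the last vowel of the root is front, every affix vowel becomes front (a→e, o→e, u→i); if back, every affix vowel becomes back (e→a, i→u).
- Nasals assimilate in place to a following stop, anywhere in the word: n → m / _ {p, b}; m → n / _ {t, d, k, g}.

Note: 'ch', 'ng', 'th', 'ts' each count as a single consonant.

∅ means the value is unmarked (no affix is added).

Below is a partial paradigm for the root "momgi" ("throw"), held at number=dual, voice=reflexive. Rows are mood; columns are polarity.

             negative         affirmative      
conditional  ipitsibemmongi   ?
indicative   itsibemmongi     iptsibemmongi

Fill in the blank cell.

ipiptsibemmongi

Attach number dual am- → ammomgi.
Attach voice reflexive tsib- → tsibammomgi.
Attach polarity affirmative ip- → iptsibammomgi.
Attach mood conditional up- (before vowel 'i') → upiptsibammomgi.
Apply vowel harmony: upiptsibammomgi → ipiptsibemmomgi.
Apply nasal assimilation: ipiptsibemmomgi → ipiptsibemmongi.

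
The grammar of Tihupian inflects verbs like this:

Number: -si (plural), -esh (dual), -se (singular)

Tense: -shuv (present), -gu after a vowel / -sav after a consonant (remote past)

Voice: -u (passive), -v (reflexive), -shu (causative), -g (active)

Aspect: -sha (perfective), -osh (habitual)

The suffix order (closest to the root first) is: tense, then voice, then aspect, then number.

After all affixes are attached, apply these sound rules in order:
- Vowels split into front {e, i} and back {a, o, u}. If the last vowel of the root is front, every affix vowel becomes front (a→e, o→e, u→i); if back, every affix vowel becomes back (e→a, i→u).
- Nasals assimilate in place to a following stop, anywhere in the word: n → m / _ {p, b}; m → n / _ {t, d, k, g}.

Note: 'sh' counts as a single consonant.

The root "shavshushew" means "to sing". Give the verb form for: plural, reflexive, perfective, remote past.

Attach tense remote past -sav (after consonant 'w') → shavshushewsav.
Attach voice reflexive -v → shavshushewsavv.
Attach aspect perfective -sha → shavshushewsavvsha.
Attach number plural -si → shavshushewsavvshasi.
Apply vowel harmony: shavshushewsavvshasi → shavshushewsevvshesi.
Nasal assimilation: no change.

shavshushewsevvshesi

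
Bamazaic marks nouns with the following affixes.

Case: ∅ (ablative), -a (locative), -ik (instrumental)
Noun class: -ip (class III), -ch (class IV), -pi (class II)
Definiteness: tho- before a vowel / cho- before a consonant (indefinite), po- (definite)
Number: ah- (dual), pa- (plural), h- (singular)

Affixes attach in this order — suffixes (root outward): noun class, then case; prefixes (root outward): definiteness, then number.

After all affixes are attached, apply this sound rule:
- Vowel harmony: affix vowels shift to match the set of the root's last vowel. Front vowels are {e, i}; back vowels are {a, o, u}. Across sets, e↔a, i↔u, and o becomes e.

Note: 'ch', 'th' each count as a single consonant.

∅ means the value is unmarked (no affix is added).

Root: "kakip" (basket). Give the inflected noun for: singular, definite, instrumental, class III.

Attach noun class class III -ip → kakipip.
Attach case instrumental -ik → kakipipik.
Attach definiteness definite po- → pokakipipik.
Attach number singular h- → hpokakipipik.
Apply vowel harmony: hpokakipipik → hpekakipipik.

hpekakipipik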